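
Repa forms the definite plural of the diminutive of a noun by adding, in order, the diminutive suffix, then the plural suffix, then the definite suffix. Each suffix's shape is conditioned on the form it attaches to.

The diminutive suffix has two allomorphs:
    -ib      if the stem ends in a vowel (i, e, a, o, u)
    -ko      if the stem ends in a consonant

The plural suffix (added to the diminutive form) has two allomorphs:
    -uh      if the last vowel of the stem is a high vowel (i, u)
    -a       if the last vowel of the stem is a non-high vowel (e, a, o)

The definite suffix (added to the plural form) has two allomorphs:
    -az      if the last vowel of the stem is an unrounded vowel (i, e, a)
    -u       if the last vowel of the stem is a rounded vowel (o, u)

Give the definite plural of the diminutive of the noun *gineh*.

ginehkoaaz

The final sound of *gineh* is /h/, which is a consonant, so the diminutive suffix is -ko, giving *ginehko*.
The diminutive form *ginehko*: last vowel = /o/, a non-high vowel → -a → *ginehkoa*.
The plural form *ginehkoa* — last vowel /a/ (an unrounded vowel) → -az → *ginehkoaaz*.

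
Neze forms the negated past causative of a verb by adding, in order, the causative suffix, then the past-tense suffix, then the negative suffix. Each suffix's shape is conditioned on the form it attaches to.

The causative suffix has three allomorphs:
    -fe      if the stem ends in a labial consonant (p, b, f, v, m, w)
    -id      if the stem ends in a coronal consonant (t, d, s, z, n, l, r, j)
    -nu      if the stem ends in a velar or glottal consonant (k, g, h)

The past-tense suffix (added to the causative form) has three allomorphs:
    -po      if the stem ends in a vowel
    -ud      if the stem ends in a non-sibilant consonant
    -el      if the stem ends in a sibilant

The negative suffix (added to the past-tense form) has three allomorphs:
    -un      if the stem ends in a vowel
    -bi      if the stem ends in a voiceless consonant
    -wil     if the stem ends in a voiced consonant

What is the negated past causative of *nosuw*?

The final consonant of *nosuw* is /w/, which is labial, so the causative suffix is -fe, giving *nosuwfe*.
The causative form *nosuwfe*: final sound = /e/, a vowel → -po → *nosuwfepo*.
Since the final sound of the past-tense form *nosuwfepo* is /o/ (a vowel), it takes -un, giving *nosuwfepoun*.

nosuwfepoun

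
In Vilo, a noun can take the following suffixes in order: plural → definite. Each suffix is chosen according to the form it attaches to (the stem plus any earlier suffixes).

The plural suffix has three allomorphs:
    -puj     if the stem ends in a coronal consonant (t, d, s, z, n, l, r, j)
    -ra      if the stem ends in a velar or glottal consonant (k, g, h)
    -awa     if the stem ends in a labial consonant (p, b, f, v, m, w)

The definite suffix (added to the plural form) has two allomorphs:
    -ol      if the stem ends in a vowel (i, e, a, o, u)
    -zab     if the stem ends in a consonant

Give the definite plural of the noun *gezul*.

*gezul* — final consonant /l/ (coronal) → -puj → *gezulpuj*.
The final sound of the plural form *gezulpuj* is /j/, which is a consonant, so the definite suffix is -zab, giving *gezulpujzab*.

gezulpujzab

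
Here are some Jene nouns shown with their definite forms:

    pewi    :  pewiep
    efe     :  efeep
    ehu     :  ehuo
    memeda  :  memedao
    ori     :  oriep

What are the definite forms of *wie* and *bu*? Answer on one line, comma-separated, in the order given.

wieep, buo

Looking at the last vowel of each stem: -ep when the last vowel of the stem is a front vowel (*pewi*, *efe*, *ori*); -o when the last vowel of the stem is a back vowel (*ehu*, *memeda*).
*wie*: last vowel = /e/, a front vowel → -ep → *wieep*.
*bu*: last vowel = /u/, a back vowel → -o → *buo*.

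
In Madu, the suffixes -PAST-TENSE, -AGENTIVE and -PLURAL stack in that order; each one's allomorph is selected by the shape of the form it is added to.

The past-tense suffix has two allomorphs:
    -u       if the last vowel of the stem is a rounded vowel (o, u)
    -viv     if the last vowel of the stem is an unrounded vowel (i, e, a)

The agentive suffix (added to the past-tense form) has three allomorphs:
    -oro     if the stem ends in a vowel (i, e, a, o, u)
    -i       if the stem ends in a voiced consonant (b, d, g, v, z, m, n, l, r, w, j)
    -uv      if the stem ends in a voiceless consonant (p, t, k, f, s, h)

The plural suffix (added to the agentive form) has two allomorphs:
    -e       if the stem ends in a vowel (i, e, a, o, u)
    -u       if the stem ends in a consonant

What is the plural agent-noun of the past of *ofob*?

ofobuoroe

Since the last vowel of *ofob* is /o/ (a rounded vowel), it takes -u, giving *ofobu*.
The past-tense form *ofobu* — final sound /u/ (a vowel) → -oro → *ofobuoro*.
Since the final sound of the agentive form *ofobuoro* is /o/ (a vowel), it takes -e, giving *ofobuoroe*.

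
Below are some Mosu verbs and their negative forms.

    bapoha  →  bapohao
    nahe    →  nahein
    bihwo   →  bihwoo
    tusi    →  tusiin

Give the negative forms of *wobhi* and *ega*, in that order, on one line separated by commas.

The alternation tracks the last vowel of the stem — -in when the last vowel of the stem is a front vowel (*nahe*, *tusi*); -o when the last vowel of the stem is a back vowel (*bapoha*, *bihwo*).
Since the last vowel of *wobhi* is /i/ (a front vowel), it takes -in, giving *wobhiin*.
*ega*: last vowel = /a/, a back vowel → -o → *egao*.

wobhiin, egao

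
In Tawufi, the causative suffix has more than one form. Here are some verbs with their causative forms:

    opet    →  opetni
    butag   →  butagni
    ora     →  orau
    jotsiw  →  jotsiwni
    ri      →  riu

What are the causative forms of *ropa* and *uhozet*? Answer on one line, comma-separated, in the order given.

ropau, uhozetni

The pattern is consonant vs. vowel: -ni when the stem ends in a consonant (*opet*, *butag*, *jotsiw*); -u when the stem ends in a vowel (*ora*, *ri*).
*ropa*: final sound = /a/, a vowel → -u → *ropau*.
Since the final sound of *uhozet* is /t/ (a consonant), it takes -ni, giving *uhozetni*.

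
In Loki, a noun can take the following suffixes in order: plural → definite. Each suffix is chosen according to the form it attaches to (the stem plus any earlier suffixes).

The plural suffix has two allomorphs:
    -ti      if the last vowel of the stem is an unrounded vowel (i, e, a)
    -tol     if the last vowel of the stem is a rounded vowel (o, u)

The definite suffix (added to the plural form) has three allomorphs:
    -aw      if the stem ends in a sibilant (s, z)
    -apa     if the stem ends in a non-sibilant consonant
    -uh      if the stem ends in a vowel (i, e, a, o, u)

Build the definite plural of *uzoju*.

Since the last vowel of *uzoju* is /u/ (a rounded vowel), it takes -tol, giving *uzojutol*.
The plural form *uzojutol*: final sound = /l/, a non-sibilant consonant → -apa → *uzojutolapa*.

uzojutolapa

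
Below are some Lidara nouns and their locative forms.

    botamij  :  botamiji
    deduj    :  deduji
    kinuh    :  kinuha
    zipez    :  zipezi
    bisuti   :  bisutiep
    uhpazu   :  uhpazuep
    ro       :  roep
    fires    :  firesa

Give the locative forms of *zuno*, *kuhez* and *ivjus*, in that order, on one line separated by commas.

The suffix is conditioned by the final sound: -a when the stem ends in a voiceless consonant (*kinuh*, *fires*); -i when the stem ends in a voiced consonant (*botamij*, *deduj*, *zipez*); -ep when the stem ends in a vowel (*bisuti*, *uhpazu*, *ro*).
Since the final sound of *zuno* is /o/ (a vowel), it takes -ep, giving *zunoep*.
The final sound of *kuhez* is /z/, which is a voiced consonant, so the suffix is -i, giving *kuhezi*.
*ivjus*: final sound = /s/, a voiceless consonant → -a → *ivjusa*.

zunoep, kuhezi, ivjusa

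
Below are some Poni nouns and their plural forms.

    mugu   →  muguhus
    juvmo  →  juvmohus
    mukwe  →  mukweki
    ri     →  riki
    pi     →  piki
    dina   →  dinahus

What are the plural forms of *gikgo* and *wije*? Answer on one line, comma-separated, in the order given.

gikgohus, wijeki

The suffix is conditioned by the last vowel: -ki when the last vowel of the stem is a front vowel (*mukwe*, *ri*, *pi*); -hus when the last vowel of the stem is a back vowel (*mugu*, *juvmo*, *dina*).
*gikgo* — last vowel /o/ (a back vowel) → -hus → *gikgohus*.
The last vowel of *wije* is /e/, which is a front vowel, so the suffix is -ki, giving *wijeki*.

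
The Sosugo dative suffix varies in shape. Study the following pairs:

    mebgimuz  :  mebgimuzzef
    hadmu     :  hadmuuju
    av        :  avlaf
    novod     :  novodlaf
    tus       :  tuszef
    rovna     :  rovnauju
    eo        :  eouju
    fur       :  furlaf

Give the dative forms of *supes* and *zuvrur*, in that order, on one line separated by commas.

Looking at the final sound of each stem: -zef when the stem ends in a sibilant (*mebgimuz*, *tus*); -laf when the stem ends in a non-sibilant consonant (*av*, *novod*, *fur*); -uju when the stem ends in a vowel (*hadmu*, *rovna*, *eo*).
*supes*: final sound = /s/, a sibilant → -zef → *supeszef*.
*zuvrur*: final sound = /r/, a non-sibilant consonant → -laf → *zuvrurlaf*.

supeszef, zuvrurlaf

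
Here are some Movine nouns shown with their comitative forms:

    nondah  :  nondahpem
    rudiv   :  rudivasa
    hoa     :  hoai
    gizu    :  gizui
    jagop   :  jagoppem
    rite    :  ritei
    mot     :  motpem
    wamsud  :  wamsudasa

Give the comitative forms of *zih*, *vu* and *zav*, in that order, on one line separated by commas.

The pattern is voicing of the final sound: -pem when the stem ends in a voiceless consonant (*nondah*, *jagop*, *mot*); -asa when the stem ends in a voiced consonant (*rudiv*, *wamsud*); -i when the stem ends in a vowel (*hoa*, *gizu*, *rite*).
Since the final sound of *zih* is /h/ (a voiceless consonant), it takes -pem, giving *zihpem*.
*vu* — final sound /u/ (a vowel) → -i → *vui*.
The final sound of *zav* is /v/, which is a voiced consonant, so the suffix is -asa, giving *zavasa*.

zihpem, vui, zavasa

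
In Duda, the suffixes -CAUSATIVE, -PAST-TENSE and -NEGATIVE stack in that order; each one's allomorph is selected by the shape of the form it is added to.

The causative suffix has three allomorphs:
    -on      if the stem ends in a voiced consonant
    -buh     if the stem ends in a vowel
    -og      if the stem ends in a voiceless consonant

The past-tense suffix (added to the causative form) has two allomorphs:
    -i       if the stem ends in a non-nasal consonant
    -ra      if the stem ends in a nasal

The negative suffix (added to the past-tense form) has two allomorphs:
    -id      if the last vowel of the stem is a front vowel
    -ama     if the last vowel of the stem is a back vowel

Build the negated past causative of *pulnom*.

Since the final sound of *pulnom* is /m/ (a voiced consonant), it takes -on, giving *pulnomon*.
The causative form *pulnomon*: final consonant = /n/, a nasal → -ra → *pulnomonra*.
The last vowel of the past-tense form *pulnomonra* is /a/, which is a back vowel, so the negative suffix is -ama, giving *pulnomonraama*.

pulnomonraama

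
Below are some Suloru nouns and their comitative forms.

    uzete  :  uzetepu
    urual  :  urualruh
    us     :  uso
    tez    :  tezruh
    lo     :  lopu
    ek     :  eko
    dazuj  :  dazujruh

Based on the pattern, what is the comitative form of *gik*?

Looking at the final sound of each stem: -o when the stem ends in a voiceless consonant (*us*, *ek*); -ruh when the stem ends in a voiced consonant (*urual*, *tez*, *dazuj*); -pu when the stem ends in a vowel (*uzete*, *lo*).
*gik* — final sound /k/ (a voiceless consonant) → -o → *giko*.

giko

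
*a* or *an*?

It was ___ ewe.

The indefinite article is chosen by the initial *sound* of the following word, not its spelling.
*ewe* begins with the sound /juː/ (pronounced /juː/) — a consonant sound.
So the article is *a*: It was a ewe.

a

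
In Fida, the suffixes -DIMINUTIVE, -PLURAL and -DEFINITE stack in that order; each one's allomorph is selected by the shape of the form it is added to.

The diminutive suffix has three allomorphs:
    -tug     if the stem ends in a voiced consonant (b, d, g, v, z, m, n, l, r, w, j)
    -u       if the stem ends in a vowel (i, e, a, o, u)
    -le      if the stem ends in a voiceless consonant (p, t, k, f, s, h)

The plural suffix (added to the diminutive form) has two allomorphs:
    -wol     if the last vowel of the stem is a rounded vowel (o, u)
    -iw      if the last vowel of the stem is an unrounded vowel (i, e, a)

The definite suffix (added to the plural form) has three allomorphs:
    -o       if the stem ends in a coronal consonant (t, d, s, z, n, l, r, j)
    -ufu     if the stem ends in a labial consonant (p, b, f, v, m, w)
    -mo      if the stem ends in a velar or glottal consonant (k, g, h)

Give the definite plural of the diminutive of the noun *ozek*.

*ozek* — final sound /k/ (a voiceless consonant) → -le → *ozekle*.
The last vowel of the diminutive form *ozekle* is /e/, which is an unrounded vowel, so the plural suffix is -iw, giving *ozekleiw*.
The plural form *ozekleiw* — final consonant /w/ (labial) → -ufu → *ozekleiwufu*.

ozekleiwufu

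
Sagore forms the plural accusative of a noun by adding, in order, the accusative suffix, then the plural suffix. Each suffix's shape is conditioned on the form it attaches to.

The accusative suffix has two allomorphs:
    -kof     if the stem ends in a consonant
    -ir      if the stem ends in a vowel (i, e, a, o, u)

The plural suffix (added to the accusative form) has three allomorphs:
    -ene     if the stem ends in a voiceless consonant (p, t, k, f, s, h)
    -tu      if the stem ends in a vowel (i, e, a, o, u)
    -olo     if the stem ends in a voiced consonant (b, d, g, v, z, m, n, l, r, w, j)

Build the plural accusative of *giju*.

gijuirolo

*giju*: final sound = /u/, a vowel → -ir → *gijuir*.
Since the final sound of the accusative form *gijuir* is /r/ (a voiced consonant), it takes -olo, giving *gijuirolo*.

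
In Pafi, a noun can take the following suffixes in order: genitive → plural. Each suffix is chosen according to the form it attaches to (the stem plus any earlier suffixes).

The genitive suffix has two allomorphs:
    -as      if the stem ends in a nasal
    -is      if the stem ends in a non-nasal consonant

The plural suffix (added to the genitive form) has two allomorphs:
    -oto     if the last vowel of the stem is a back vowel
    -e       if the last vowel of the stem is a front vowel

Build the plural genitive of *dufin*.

dufinasoto

*dufin*: final consonant = /n/, a nasal → -as → *dufinas*.
Since the last vowel of the genitive form *dufinas* is /a/ (a back vowel), it takes -oto, giving *dufinasoto*.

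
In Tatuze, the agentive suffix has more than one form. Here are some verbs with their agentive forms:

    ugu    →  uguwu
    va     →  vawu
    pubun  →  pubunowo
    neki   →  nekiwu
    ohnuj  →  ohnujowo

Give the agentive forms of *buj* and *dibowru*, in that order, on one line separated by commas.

The alternation tracks the final sound of the stem — -owo when the stem ends in a consonant (*pubun*, *ohnuj*); -wu when the stem ends in a vowel (*ugu*, *va*, *neki*).
*buj*: final sound = /j/, a consonant → -owo → *bujowo*.
*dibowru* — final sound /u/ (a vowel) → -wu → *dibowruwu*.

bujowo, dibowruwu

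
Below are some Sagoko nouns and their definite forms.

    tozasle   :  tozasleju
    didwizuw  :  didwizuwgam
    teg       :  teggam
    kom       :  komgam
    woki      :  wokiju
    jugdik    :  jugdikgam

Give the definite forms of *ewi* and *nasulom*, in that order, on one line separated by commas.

Looking at the final sound of each stem: -gam when the stem ends in a consonant (*didwizuw*, *teg*, *kom*, *jugdik*); -ju when the stem ends in a vowel (*tozasle*, *woki*).
The final sound of *ewi* is /i/, which is a vowel, so the suffix is -ju, giving *ewiju*.
The final sound of *nasulom* is /m/, which is a consonant, so the suffix is -gam, giving *nasulomgam*.

ewiju, nasulomgam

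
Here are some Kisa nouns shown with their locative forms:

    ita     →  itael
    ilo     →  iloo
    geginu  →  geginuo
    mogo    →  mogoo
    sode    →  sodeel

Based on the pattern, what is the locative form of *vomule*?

vomuleel

The alternation tracks the last vowel of the stem — -o when the last vowel of the stem is a rounded vowel (*ilo*, *geginu*, *mogo*); -el when the last vowel of the stem is an unrounded vowel (*ita*, *sode*).
Since the last vowel of *vomule* is /e/ (an unrounded vowel), it takes -el, giving *vomuleel*.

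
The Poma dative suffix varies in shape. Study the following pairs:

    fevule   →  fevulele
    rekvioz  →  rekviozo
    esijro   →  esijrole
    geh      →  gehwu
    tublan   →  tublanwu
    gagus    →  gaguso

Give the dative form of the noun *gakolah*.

gakolahwu

The suffix is conditioned by the final sound: -o when the stem ends in a sibilant (*rekvioz*, *gagus*); -wu when the stem ends in a non-sibilant consonant (*geh*, *tublan*); -le when the stem ends in a vowel (*fevule*, *esijro*).
Since the final sound of *gakolah* is /h/ (a non-sibilant consonant), it takes -wu, giving *gakolahwu*.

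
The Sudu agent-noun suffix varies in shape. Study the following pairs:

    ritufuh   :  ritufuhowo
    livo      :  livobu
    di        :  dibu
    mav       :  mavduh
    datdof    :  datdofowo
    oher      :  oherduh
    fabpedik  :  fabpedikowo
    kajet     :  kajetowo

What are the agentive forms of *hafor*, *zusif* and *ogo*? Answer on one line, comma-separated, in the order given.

haforduh, zusifowo, ogobu

The pattern is voicing of the final sound: -owo when the stem ends in a voiceless consonant (*ritufuh*, *datdof*, *fabpedik*, *kajet*); -duh when the stem ends in a voiced consonant (*mav*, *oher*); -bu when the stem ends in a vowel (*livo*, *di*).
The final sound of *hafor* is /r/, which is a voiced consonant, so the suffix is -duh, giving *haforduh*.
*zusif* — final sound /f/ (a voiceless consonant) → -owo → *zusifowo*.
*ogo* — final sound /o/ (a vowel) → -bu → *ogobu*.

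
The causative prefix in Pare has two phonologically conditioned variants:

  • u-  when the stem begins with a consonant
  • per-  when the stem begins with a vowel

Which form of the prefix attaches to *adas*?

per-

*adas* — first sound /a/ (a vowel) → per-.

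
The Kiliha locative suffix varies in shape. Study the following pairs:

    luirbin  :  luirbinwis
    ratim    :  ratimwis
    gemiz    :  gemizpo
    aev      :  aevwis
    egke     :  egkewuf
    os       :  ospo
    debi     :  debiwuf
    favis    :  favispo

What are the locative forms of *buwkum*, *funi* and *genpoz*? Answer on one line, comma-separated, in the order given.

buwkumwis, funiwuf, genpozpo

The pattern is sibilance of the final sound: -po when the stem ends in a sibilant (*gemiz*, *os*, *favis*); -wis when the stem ends in a non-sibilant consonant (*luirbin*, *ratim*, *aev*); -wuf when the stem ends in a vowel (*egke*, *debi*).
Since the final sound of *buwkum* is /m/ (a non-sibilant consonant), it takes -wis, giving *buwkumwis*.
*funi*: final sound = /i/, a vowel → -wuf → *funiwuf*.
Since the final sound of *genpoz* is /z/ (a sibilant), it takes -po, giving *genpozpo*.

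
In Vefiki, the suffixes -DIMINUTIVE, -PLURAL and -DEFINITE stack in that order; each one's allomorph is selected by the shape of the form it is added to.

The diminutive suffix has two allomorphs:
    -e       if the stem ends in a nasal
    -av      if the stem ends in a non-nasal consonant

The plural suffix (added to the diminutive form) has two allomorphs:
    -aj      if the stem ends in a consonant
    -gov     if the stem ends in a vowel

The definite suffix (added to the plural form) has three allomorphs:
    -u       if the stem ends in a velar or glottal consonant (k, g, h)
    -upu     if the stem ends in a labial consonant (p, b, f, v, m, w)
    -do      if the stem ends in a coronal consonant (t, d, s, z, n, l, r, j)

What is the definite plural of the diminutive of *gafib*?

gafibavajdo

Since the final consonant of *gafib* is /b/ (non-nasal), it takes -av, giving *gafibav*.
The diminutive form *gafibav*: final sound = /v/, a consonant → -aj → *gafibavaj*.
The final consonant of the plural form *gafibavaj* is /j/, which is coronal, so the definite suffix is -do, giving *gafibavajdo*.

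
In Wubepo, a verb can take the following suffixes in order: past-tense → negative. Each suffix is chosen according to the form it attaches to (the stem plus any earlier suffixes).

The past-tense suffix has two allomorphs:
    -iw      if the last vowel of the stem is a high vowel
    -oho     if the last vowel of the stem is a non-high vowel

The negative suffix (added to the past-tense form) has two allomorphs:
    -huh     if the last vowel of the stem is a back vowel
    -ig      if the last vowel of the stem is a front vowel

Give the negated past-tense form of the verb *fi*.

*fi* — last vowel /i/ (a high vowel) → -iw → *fiiw*.
The past-tense form *fiiw* — last vowel /i/ (a front vowel) → -ig → *fiiwig*.

fiiwig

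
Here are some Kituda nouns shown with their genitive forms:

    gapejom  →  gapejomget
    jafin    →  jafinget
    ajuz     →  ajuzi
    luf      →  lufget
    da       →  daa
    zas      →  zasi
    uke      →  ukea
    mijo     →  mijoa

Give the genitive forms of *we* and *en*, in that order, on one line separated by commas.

The pattern is sibilance of the final sound: -i when the stem ends in a sibilant (*ajuz*, *zas*); -get when the stem ends in a non-sibilant consonant (*gapejom*, *jafin*, *luf*); -a when the stem ends in a vowel (*da*, *uke*, *mijo*).
*we* — final sound /e/ (a vowel) → -a → *wea*.
The final sound of *en* is /n/, which is a non-sibilant consonant, so the suffix is -get, giving *enget*.

wea, enget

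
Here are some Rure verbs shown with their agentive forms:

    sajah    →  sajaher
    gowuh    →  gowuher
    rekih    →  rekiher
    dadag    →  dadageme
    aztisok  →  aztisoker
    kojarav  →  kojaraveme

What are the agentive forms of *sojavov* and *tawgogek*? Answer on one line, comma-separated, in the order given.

sojavoveme, tawgogeker

Looking at the final consonant of each stem: -er when the stem ends in a voiceless consonant (*sajah*, *gowuh*, *rekih*, *aztisok*); -eme when the stem ends in a voiced consonant (*dadag*, *kojarav*).
The final consonant of *sojavov* is /v/, which is voiced, so the suffix is -eme, giving *sojavoveme*.
*tawgogek* — final consonant /k/ (voiceless) → -er → *tawgogeker*.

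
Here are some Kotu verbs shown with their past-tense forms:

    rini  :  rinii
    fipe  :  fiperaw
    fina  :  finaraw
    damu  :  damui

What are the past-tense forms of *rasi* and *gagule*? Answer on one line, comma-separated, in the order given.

The suffix is conditioned by the last vowel: -i when the last vowel of the stem is a high vowel (*rini*, *damu*); -raw when the last vowel of the stem is a non-high vowel (*fipe*, *fina*).
*rasi* — last vowel /i/ (a high vowel) → -i → *rasii*.
*gagule*: last vowel = /e/, a non-high vowel → -raw → *gaguleraw*.

rasii, gaguleraw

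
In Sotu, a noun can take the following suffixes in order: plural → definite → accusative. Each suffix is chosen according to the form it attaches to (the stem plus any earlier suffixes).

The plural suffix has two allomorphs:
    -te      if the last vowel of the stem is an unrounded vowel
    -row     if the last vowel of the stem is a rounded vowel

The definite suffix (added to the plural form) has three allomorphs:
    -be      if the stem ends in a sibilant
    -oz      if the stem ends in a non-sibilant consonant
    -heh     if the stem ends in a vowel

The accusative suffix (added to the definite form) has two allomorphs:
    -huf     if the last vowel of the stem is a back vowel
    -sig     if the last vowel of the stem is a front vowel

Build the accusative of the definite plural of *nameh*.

namehtehehsig

The last vowel of *nameh* is /e/, which is an unrounded vowel, so the plural suffix is -te, giving *namehte*.
The plural form *namehte* — final sound /e/ (a vowel) → -heh → *namehteheh*.
The definite form *namehteheh*: last vowel = /e/, a front vowel → -sig → *namehtehehsig*.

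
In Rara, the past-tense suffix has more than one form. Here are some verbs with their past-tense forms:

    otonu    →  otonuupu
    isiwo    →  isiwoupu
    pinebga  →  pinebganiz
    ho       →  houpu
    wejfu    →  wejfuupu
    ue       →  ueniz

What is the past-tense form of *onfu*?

onfuupu

The suffix is conditioned by the last vowel: -upu when the last vowel of the stem is a rounded vowel (*otonu*, *isiwo*, *ho*, *wejfu*); -niz when the last vowel of the stem is an unrounded vowel (*pinebga*, *ue*).
*onfu* — last vowel /u/ (a rounded vowel) → -upu → *onfuupu*.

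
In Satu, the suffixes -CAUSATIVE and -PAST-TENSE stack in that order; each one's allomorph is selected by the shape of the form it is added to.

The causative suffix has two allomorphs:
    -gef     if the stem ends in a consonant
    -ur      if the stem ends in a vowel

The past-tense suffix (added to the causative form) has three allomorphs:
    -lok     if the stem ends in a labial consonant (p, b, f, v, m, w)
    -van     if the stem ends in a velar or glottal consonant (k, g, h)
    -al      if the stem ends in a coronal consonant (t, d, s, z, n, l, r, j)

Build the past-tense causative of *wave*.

The final sound of *wave* is /e/, which is a vowel, so the causative suffix is -ur, giving *waveur*.
The final consonant of the causative form *waveur* is /r/, which is coronal, so the past-tense suffix is -al, giving *waveural*.

waveural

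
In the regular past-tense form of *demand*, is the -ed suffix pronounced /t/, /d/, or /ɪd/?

/ɪd/

The stem *demand* ends in /t/ or /d/.
The -ed suffix is realized as /ɪd/ after /t, d/; as /t/ after other voiceless consonants; and as /d/ after other voiced sounds.
So -ed on *demand* is pronounced /ɪd/.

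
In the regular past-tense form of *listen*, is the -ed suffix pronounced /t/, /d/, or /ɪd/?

The stem *listen* ends in a voiced sound other than /d/.
The -ed suffix is realized as /ɪd/ after /t, d/; as /t/ after other voiceless consonants; and as /d/ after other voiced sounds.
So -ed on *listen* is pronounced /d/.

/d/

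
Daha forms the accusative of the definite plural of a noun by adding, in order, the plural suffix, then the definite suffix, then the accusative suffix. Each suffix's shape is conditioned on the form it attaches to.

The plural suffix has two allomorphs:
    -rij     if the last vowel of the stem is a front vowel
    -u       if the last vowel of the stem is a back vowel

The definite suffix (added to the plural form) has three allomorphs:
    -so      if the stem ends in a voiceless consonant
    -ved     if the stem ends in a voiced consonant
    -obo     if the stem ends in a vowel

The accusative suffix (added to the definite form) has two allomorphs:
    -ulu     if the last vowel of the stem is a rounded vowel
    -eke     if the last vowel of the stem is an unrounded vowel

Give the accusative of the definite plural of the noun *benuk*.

benukuoboulu

Since the last vowel of *benuk* is /u/ (a back vowel), it takes -u, giving *benuku*.
The plural form *benuku* — final sound /u/ (a vowel) → -obo → *benukuobo*.
The last vowel of the definite form *benukuobo* is /o/, which is a rounded vowel, so the accusative suffix is -ulu, giving *benukuoboulu*.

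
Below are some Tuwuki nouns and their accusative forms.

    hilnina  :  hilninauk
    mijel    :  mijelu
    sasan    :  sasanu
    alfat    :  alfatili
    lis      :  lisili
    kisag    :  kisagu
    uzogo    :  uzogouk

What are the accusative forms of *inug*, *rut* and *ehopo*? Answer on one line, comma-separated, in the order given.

The pattern is voicing of the final sound: -ili when the stem ends in a voiceless consonant (*alfat*, *lis*); -u when the stem ends in a voiced consonant (*mijel*, *sasan*, *kisag*); -uk when the stem ends in a vowel (*hilnina*, *uzogo*).
*inug* — final sound /g/ (a voiced consonant) → -u → *inugu*.
*rut* — final sound /t/ (a voiceless consonant) → -ili → *rutili*.
*ehopo* — final sound /o/ (a vowel) → -uk → *ehopouk*.

inugu, rutili, ehopouk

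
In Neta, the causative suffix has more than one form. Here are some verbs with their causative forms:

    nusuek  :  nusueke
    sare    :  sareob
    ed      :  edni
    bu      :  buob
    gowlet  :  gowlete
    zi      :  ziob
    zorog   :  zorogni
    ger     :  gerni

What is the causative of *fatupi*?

fatupiob

The alternation tracks the final sound of the stem — -e when the stem ends in a voiceless consonant (*nusuek*, *gowlet*); -ni when the stem ends in a voiced consonant (*ed*, *zorog*, *ger*); -ob when the stem ends in a vowel (*sare*, *bu*, *zi*).
The final sound of *fatupi* is /i/, which is a vowel, so the suffix is -ob, giving *fatupiob*.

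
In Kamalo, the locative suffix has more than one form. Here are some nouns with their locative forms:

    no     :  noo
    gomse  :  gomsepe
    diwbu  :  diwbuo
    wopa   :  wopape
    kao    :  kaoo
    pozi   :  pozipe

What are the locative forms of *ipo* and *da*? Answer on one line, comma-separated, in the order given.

ipoo, dape

The alternation tracks the last vowel of the stem — -o when the last vowel of the stem is a rounded vowel (*no*, *diwbu*, *kao*); -pe when the last vowel of the stem is an unrounded vowel (*gomse*, *wopa*, *pozi*).
*ipo*: last vowel = /o/, a rounded vowel → -o → *ipoo*.
*da*: last vowel = /a/, an unrounded vowel → -pe → *dape*.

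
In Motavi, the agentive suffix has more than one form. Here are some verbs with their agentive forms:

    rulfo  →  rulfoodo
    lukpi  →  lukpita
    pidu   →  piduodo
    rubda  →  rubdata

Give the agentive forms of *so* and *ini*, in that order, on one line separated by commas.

soodo, inita

The alternation tracks the last vowel of the stem — -odo when the last vowel of the stem is a rounded vowel (*rulfo*, *pidu*); -ta when the last vowel of the stem is an unrounded vowel (*lukpi*, *rubda*).
*so*: last vowel = /o/, a rounded vowel → -odo → *soodo*.
*ini*: last vowel = /i/, an unrounded vowel → -ta → *inita*.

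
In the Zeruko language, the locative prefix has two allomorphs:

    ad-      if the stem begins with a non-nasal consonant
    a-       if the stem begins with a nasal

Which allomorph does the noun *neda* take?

a-

The first consonant of *neda* is /n/, which is a nasal, so the prefix is a-.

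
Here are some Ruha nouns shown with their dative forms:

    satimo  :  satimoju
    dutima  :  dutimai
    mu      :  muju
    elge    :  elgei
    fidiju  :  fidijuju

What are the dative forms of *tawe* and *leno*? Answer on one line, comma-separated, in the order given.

tawei, lenoju

Looking at the last vowel of each stem: -ju when the last vowel of the stem is a rounded vowel (*satimo*, *mu*, *fidiju*); -i when the last vowel of the stem is an unrounded vowel (*dutima*, *elge*).
Since the last vowel of *tawe* is /e/ (an unrounded vowel), it takes -i, giving *tawei*.
The last vowel of *leno* is /o/, which is a rounded vowel, so the suffix is -ju, giving *lenoju*.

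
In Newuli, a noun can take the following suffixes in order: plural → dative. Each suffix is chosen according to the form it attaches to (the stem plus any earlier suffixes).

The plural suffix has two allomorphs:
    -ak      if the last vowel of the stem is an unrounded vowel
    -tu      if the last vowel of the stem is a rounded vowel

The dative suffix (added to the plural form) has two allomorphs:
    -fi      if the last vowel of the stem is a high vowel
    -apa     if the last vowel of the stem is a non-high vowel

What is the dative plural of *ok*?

oktufi

Since the last vowel of *ok* is /o/ (a rounded vowel), it takes -tu, giving *oktu*.
The plural form *oktu* — last vowel /u/ (a high vowel) → -fi → *oktufi*.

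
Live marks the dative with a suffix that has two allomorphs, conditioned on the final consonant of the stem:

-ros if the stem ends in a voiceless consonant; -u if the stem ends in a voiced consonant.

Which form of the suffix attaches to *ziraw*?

The final consonant of *ziraw* is /w/, which is voiced, so the suffix is -u.

-u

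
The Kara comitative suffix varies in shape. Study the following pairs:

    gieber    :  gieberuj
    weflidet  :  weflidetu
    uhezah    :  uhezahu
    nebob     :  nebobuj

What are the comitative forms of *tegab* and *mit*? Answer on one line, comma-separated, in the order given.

The suffix is conditioned by the final consonant: -u when the stem ends in a voiceless consonant (*weflidet*, *uhezah*); -uj when the stem ends in a voiced consonant (*gieber*, *nebob*).
The final consonant of *tegab* is /b/, which is voiced, so the suffix is -uj, giving *tegabuj*.
*mit* — final consonant /t/ (voiceless) → -u → *mitu*.

tegabuj, mitu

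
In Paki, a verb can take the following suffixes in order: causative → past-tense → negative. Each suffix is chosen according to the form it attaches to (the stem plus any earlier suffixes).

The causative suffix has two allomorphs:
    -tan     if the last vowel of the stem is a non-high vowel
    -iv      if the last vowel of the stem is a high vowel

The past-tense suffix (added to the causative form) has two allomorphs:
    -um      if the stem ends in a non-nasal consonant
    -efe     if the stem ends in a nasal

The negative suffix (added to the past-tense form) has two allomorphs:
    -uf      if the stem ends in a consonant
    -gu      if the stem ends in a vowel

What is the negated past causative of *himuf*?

himufivumuf

*himuf* — last vowel /u/ (a high vowel) → -iv → *himufiv*.
The final consonant of the causative form *himufiv* is /v/, which is non-nasal, so the past-tense suffix is -um, giving *himufivum*.
The final sound of the past-tense form *himufivum* is /m/, which is a consonant, so the negative suffix is -uf, giving *himufivumuf*.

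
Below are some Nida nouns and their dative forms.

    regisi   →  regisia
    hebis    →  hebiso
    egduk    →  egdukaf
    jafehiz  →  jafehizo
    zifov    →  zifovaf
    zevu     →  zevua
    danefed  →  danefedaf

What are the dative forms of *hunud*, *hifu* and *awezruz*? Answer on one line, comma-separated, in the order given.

The pattern is sibilance of the final sound: -o when the stem ends in a sibilant (*hebis*, *jafehiz*); -af when the stem ends in a non-sibilant consonant (*egduk*, *zifov*, *danefed*); -a when the stem ends in a vowel (*regisi*, *zevu*).
*hunud*: final sound = /d/, a non-sibilant consonant → -af → *hunudaf*.
The final sound of *hifu* is /u/, which is a vowel, so the suffix is -a, giving *hifua*.
Since the final sound of *awezruz* is /z/ (a sibilant), it takes -o, giving *awezruzo*.

hunudaf, hifua, awezruzo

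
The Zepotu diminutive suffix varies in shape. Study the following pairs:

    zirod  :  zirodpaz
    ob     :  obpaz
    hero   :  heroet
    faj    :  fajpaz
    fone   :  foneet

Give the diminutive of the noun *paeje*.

The suffix is conditioned by the final sound: -paz when the stem ends in a consonant (*zirod*, *ob*, *faj*); -et when the stem ends in a vowel (*hero*, *fone*).
Since the final sound of *paeje* is /e/ (a vowel), it takes -et, giving *paejeet*.

paejeet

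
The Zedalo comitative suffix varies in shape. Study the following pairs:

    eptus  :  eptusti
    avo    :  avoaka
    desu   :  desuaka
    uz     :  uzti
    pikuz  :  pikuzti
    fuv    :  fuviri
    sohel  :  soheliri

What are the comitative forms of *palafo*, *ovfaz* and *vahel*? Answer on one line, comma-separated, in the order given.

The pattern is sibilance of the final sound: -ti when the stem ends in a sibilant (*eptus*, *uz*, *pikuz*); -iri when the stem ends in a non-sibilant consonant (*fuv*, *sohel*); -aka when the stem ends in a vowel (*avo*, *desu*).
The final sound of *palafo* is /o/, which is a vowel, so the suffix is -aka, giving *palafoaka*.
*ovfaz* — final sound /z/ (a sibilant) → -ti → *ovfazti*.
*vahel* — final sound /l/ (a non-sibilant consonant) → -iri → *vaheliri*.

palafoaka, ovfazti, vaheliri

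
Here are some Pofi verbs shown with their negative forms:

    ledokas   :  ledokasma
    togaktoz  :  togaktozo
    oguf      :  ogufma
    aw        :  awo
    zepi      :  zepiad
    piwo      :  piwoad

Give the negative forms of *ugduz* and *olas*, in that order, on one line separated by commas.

ugduzo, olasma

The suffix is conditioned by the final sound: -ma when the stem ends in a voiceless consonant (*ledokas*, *oguf*); -o when the stem ends in a voiced consonant (*togaktoz*, *aw*); -ad when the stem ends in a vowel (*zepi*, *piwo*).
*ugduz* — final sound /z/ (a voiced consonant) → -o → *ugduzo*.
Since the final sound of *olas* is /s/ (a voiceless consonant), it takes -ma, giving *olasma*.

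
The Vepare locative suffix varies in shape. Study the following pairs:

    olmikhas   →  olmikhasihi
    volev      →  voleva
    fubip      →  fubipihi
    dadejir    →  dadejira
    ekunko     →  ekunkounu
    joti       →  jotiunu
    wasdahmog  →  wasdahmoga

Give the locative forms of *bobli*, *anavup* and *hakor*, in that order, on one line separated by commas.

The pattern is voicing of the final sound: -ihi when the stem ends in a voiceless consonant (*olmikhas*, *fubip*); -a when the stem ends in a voiced consonant (*volev*, *dadejir*, *wasdahmog*); -unu when the stem ends in a vowel (*ekunko*, *joti*).
Since the final sound of *bobli* is /i/ (a vowel), it takes -unu, giving *bobliunu*.
Since the final sound of *anavup* is /p/ (a voiceless consonant), it takes -ihi, giving *anavupihi*.
Since the final sound of *hakor* is /r/ (a voiced consonant), it takes -a, giving *hakora*.

bobliunu, anavupihi, hakora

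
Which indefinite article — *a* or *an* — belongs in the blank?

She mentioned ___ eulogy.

The indefinite article is chosen by the initial *sound* of the following word, not its spelling.
*eulogy* begins with the sound /juː/ (eu pronounced /juː/) — a consonant sound.
So the article is *a*: She mentioned a eulogy.

a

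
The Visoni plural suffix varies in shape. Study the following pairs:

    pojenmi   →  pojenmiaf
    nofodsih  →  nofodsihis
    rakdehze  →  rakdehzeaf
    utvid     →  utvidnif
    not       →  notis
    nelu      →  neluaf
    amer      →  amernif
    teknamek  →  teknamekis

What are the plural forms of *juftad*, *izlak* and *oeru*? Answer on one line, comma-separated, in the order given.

The suffix is conditioned by the final sound: -is when the stem ends in a voiceless consonant (*nofodsih*, *not*, *teknamek*); -nif when the stem ends in a voiced consonant (*utvid*, *amer*); -af when the stem ends in a vowel (*pojenmi*, *rakdehze*, *nelu*).
Since the final sound of *juftad* is /d/ (a voiced consonant), it takes -nif, giving *juftadnif*.
*izlak* — final sound /k/ (a voiceless consonant) → -is → *izlakis*.
*oeru* — final sound /u/ (a vowel) → -af → *oeruaf*.

juftadnif, izlakis, oeruaf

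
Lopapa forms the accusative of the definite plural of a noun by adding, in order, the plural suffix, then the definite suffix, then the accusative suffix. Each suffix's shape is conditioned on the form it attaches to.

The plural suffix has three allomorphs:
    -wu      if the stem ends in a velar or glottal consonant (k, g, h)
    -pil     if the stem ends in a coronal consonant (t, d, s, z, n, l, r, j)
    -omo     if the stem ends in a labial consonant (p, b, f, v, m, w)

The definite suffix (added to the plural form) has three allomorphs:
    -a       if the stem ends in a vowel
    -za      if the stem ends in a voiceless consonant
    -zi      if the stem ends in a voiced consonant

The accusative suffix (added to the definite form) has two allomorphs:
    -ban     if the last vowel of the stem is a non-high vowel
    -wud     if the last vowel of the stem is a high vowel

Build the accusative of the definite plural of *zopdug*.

zopdugwuaban

*zopdug*: final consonant = /g/, velar/glottal → -wu → *zopdugwu*.
The plural form *zopdugwu* — final sound /u/ (a vowel) → -a → *zopdugwua*.
The last vowel of the definite form *zopdugwua* is /a/, which is a non-high vowel, so the accusative suffix is -ban, giving *zopdugwuaban*.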